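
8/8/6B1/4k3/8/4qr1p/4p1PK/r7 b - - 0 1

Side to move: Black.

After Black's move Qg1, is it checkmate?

After Qg1: white king on h2; in check: yes, from the black queen on g1.
King squares — g1: attacked by Ra1; h1: attacked by Qg1; g2: own pawn; g3: attacked by Rf3; h3: attacked by Rf3.
White has no legal moves → checkmate.

yes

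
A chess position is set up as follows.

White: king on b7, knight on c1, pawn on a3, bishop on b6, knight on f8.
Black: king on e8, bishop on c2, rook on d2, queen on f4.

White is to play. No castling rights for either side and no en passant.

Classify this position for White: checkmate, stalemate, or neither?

White to move; white king on b7.
In check: no.
Legal moves for White include: Nh7, Nd7, Ng6, Ne6, Kc8, Ka8, Ka7, Kc6, Ka6, Bd8, Bc7, Ba7, Bc5, Ba5, Bd4, Be3, Bf2, Bg1, ... (list truncated; more exist).
White has legal moves and is not in check → neither.

neither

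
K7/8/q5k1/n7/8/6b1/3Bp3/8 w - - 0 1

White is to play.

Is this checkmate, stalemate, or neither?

checkmate

White to move; white king on a8.
In check: yes, from the black queen on a6.
King squares — a7: attacked by Qa6; b7: attacked by Na5; b8: attacked by Bg3.
Legal moves for White: none.
In check with no legal moves → checkmate.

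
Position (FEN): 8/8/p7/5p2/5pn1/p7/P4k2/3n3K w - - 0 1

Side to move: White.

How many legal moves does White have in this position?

White to move; king on h1.
In check: no.
Legal moves: none.
Count: 0.

0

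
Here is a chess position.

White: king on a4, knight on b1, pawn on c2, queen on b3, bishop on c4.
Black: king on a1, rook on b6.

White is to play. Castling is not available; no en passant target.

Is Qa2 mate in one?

yes

After Qa2: black king on a1; in check: yes, from the white queen on a2.
King squares — b1: attacked by Qa2; a2: attacked by Bc4; b2: attacked by Qa2.
Black has no legal moves → checkmate.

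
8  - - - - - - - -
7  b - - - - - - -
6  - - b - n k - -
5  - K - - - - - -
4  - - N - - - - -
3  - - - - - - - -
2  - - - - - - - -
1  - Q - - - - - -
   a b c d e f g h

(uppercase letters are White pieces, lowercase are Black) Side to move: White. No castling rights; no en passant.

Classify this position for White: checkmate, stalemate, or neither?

White to move; white king on b5.
In check: yes, from the black bishop on c6.
King squares — a4: attacked by Bc6; b4: available; c4: own knight; a5: available; c5: attacked by Ne6; a6: available; b6: attacked by Ba7; c6: available.
Legal moves for White: Kxc6, Ka6, Ka5, Kb4.
White is in check but has 4 legal moves → neither.

neither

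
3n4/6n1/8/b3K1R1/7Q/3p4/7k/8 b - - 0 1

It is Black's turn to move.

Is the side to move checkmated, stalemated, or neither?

Black to move; black king on h2.
In check: yes, from the white queen on h4.
King squares — g1: attacked by Rg5; h1: attacked by Qh4; g2: attacked by Rg5; g3: attacked by Qh4; h3: attacked by Qh4.
Legal moves for Black: none.
In check with no legal moves → checkmate.

checkmate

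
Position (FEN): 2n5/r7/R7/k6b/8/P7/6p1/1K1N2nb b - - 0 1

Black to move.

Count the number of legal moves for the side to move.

Black to move; king on a5.
In check: yes, from the white rook on a6.
Legal moves: Kxa6, Kb5, Rxa6.
Count: 3.

3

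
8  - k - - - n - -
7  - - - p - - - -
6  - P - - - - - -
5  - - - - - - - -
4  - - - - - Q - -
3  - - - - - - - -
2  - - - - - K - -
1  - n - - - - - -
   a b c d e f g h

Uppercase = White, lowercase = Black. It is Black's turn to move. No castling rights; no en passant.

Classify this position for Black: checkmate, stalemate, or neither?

neither

Black to move; black king on b8.
In check: yes, from the white queen on f4.
King squares — a7: attacked by Pb6; b7: available; c7: attacked by Qf4; a8: available; c8: available.
Legal moves for Black: Kc8, Ka8, Kb7, d6.
Black is in check but has 4 legal moves → neither.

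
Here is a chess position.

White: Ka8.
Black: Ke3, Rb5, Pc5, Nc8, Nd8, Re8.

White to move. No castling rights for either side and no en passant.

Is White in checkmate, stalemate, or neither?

White to move; white king on a8.
In check: no.
King squares — a7: attacked by Nc8; b7: attacked by Rb5; b8: attacked by Rb5.
Legal moves for White: none.
Not in check and no legal moves → stalemate.

stalemate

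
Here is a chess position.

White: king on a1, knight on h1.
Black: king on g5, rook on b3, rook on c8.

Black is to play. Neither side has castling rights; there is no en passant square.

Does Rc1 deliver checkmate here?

After Rc1: white king on a1; in check: yes, from the black rook on c1.
White has 1 legal reply: Ka2.
In check but a legal move exists → not checkmate.

no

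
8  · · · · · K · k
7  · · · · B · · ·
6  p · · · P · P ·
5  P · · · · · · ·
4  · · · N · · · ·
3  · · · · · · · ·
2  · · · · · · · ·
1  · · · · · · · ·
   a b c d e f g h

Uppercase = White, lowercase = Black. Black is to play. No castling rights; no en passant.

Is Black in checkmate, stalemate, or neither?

Black to move; black king on h8.
In check: no.
King squares — g7: attacked by Kf8; h7: attacked by Pg6; g8: attacked by Kf8.
Legal moves for Black: none.
Not in check and no legal moves → stalemate.

stalemate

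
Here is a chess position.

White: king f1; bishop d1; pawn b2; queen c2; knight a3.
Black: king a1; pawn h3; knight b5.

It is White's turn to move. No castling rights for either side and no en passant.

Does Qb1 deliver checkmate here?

After Qb1: black king on a1; in check: yes, from the white queen on b1.
King squares — b1: attacked by Na3; a2: attacked by Qb1; b2: attacked by Qb1.
Black has no legal moves → checkmate.

yes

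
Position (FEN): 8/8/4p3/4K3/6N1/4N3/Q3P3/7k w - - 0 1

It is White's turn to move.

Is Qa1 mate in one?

yes

After Qa1: black king on h1; in check: yes, from the white queen on a1.
King squares — g1: attacked by Qa1; g2: attacked by Ne3; h2: attacked by Ng4.
Black has no legal moves → checkmate.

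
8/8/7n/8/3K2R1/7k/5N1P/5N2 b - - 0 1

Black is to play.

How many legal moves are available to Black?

0

Black to move; king on h3.
In check: yes, from the white knight on f2.
Legal moves: none.
Count: 0.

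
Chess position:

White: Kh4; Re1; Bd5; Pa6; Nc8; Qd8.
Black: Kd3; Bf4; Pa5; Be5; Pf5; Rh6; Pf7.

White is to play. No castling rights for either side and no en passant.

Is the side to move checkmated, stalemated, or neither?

White to move; white king on h4.
In check: yes, from the black rook on h6.
King squares — g3: attacked by Bf4; h3: attacked by Rh6; g4: attacked by Pf5; g5: attacked by Bf4; h5: attacked by Rh6.
Legal moves for White: none.
In check with no legal moves → checkmate.

checkmate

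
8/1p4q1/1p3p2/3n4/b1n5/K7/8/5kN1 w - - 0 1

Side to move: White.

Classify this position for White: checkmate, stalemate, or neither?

White to move; white king on a3.
In check: yes, from the black knight on c4.
King squares — a2: available; b2: attacked by Nc4; b3: attacked by Ba4; a4: available; b4: attacked by Nd5.
Legal moves for White: Kxa4, Ka2.
White is in check but has 2 legal moves → neither.

neither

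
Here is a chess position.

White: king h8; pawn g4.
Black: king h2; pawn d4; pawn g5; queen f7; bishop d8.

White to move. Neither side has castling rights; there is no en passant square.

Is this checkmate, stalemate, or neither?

White to move; white king on h8.
In check: no.
King squares — g7: attacked by Qf7; h7: attacked by Qf7; g8: attacked by Qf7.
Legal moves for White: none.
Not in check and no legal moves → stalemate.

stalemate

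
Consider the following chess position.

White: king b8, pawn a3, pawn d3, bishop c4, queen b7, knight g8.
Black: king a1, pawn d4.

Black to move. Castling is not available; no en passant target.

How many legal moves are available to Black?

Black to move; king on a1.
In check: no.
Legal moves: none.
Count: 0.

0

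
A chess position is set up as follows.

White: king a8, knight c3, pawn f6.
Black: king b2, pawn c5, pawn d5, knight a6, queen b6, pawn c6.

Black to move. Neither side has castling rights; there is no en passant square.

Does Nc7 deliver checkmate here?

After Nc7: white king on a8; in check: yes, from the black knight on c7.
King squares — a7: attacked by Qb6; b7: attacked by Qb6; b8: attacked by Qb6.
White has no legal moves → checkmate.

yes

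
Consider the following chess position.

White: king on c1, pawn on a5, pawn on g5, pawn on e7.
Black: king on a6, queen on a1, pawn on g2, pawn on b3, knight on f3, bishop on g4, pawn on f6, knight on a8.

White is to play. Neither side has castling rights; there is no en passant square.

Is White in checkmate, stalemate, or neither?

checkmate

White to move; white king on c1.
In check: yes, from the black queen on a1.
King squares — b1: attacked by Qa1; d1: attacked by Qa1; b2: attacked by Qa1; c2: attacked by Pb3; d2: attacked by Nf3.
Legal moves for White: none.
In check with no legal moves → checkmate.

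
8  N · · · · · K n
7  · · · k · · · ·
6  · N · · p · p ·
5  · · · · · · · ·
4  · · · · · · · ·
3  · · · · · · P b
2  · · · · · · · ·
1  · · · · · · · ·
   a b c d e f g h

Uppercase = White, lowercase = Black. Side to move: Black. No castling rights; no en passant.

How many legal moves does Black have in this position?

Black to move; king on d7.
In check: yes, from the white knight on b6.
Legal moves: Ke8, Kd8, Ke7, Kd6, Kc6.
Count: 5.

5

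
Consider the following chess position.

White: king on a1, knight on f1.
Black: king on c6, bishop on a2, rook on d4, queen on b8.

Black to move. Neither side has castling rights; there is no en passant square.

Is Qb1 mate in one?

After Qb1: white king on a1; in check: yes, from the black queen on b1.
King squares — b1: attacked by Ba2; a2: attacked by Qb1; b2: attacked by Qb1.
White has no legal moves → checkmate.

yes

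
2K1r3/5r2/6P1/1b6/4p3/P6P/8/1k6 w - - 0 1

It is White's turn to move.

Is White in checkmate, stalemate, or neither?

checkmate

White to move; white king on c8.
In check: yes, from the black rook on e8.
King squares — b7: attacked by Rf7; c7: attacked by Rf7; d7: attacked by Bb5; b8: attacked by Re8; d8: attacked by Re8.
Legal moves for White: none.
In check with no legal moves → checkmate.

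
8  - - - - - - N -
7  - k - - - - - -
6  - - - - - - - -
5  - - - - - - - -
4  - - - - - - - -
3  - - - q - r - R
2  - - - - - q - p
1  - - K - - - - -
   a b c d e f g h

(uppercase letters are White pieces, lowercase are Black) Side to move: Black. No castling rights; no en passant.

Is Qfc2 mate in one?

yes

After Qfc2: white king on c1; in check: yes, from the black queen on c2.
King squares — b1: attacked by Qc2; d1: attacked by Qc2; b2: attacked by Qc2; c2: attacked by Qd3; d2: attacked by Qc2.
White has no legal moves → checkmate.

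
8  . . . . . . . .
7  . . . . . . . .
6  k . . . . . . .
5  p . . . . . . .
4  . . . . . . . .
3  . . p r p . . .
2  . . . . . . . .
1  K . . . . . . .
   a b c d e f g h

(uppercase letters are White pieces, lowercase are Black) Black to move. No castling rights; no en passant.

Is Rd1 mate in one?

After Rd1: white king on a1; in check: yes, from the black rook on d1.
White has 1 legal reply: Ka2.
In check but a legal move exists → not checkmate.

no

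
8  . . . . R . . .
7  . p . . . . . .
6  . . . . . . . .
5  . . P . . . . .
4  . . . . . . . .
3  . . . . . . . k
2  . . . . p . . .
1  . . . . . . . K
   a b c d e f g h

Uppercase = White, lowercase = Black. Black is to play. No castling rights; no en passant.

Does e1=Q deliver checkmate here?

no

After e1=Q: white king on h1; in check: yes, from the black queen on e1.
White has 1 legal reply: Rxe1.
In check but a legal move exists → not checkmate.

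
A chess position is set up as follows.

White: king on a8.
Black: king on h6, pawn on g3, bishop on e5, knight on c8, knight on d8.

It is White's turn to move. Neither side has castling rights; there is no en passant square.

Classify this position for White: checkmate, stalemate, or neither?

stalemate

White to move; white king on a8.
In check: no.
King squares — a7: attacked by Nc8; b7: attacked by Nd8; b8: attacked by Be5.
Legal moves for White: none.
Not in check and no legal moves → stalemate.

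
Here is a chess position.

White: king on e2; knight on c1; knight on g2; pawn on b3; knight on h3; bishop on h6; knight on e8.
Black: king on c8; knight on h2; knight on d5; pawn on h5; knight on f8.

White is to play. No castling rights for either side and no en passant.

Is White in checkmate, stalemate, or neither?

White to move; white king on e2.
In check: no.
Legal moves for White include: Ng7, Nc7, Nf6, Nd6+, Bxf8, Bg7, Bg5, Bf4, Be3, Bd2, Ng5, Nhf4, Nf2, Ng1, Nh4, Ngf4, Ne3, Ne1, ... (list truncated; more exist).
White has legal moves and is not in check → neither.

neither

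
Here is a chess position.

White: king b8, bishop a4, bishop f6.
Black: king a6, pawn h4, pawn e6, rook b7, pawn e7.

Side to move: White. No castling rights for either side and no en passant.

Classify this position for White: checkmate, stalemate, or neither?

White to move; white king on b8.
In check: yes, from the black rook on b7.
Legal moves for White: Kc8, Ka8.
White is in check but has 2 legal moves → neither.

neither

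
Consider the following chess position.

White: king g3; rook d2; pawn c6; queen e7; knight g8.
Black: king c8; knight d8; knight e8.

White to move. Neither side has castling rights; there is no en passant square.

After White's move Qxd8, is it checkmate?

After Qxd8: black king on c8; in check: yes, from the white queen on d8.
King squares — b7: attacked by Pc6; c7: attacked by Qd8; d7: attacked by Rd2; b8: attacked by Qd8; d8: attacked by Rd2.
Black has no legal moves → checkmate.

yes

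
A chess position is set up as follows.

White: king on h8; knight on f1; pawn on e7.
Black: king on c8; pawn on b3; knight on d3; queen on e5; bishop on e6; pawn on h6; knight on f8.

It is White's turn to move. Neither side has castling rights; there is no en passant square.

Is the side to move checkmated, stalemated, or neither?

checkmate

White to move; white king on h8.
In check: yes, from the black queen on e5.
King squares — g7: attacked by Qe5; h7: attacked by Nf8; g8: attacked by Be6.
Legal moves for White: none.
In check with no legal moves → checkmate.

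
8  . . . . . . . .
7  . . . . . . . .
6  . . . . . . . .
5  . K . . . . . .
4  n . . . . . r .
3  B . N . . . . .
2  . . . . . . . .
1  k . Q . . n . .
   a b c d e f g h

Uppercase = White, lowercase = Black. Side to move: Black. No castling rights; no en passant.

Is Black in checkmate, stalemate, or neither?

Black to move; black king on a1.
In check: yes, from the white queen on c1.
King squares — b1: attacked by Qc1; a2: attacked by Nc3; b2: attacked by Qc1.
Legal moves for Black: none.
In check with no legal moves → checkmate.

checkmate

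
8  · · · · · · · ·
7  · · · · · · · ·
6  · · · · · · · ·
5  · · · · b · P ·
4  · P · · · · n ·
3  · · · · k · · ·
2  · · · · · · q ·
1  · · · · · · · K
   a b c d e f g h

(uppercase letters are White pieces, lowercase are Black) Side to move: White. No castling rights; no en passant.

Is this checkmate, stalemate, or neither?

White to move; white king on h1.
In check: yes, from the black queen on g2.
King squares — g1: attacked by Qg2; g2: available; h2: attacked by Qg2.
Legal moves for White: Kxg2.
White is in check but has 1 legal move → neither.

neither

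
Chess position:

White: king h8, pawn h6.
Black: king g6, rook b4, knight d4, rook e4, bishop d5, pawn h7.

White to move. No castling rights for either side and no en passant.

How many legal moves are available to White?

White to move; king on h8.
In check: no.
Legal moves: none.
Count: 0.

0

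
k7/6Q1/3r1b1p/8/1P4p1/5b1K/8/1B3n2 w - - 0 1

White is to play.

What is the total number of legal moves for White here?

White to move; king on h3.
In check: yes, from the black pawn on g4.
Legal moves: Qxg4.
Count: 1.

1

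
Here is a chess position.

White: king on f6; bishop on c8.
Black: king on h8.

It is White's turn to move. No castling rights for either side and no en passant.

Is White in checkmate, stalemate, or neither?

neither

White to move; white king on f6.
In check: no.
Legal moves for White: Bd7, Bb7, Be6, Ba6, Bf5, Bg4, Bh3, Kf7, Ke7, Kg6, Ke6, Kg5, Kf5, Ke5.
White has 14 legal moves and is not in check → neither.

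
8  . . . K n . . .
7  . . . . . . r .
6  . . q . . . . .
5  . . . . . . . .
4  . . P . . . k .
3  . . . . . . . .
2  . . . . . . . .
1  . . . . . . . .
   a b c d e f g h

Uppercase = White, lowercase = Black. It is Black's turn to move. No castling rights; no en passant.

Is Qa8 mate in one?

After Qa8: white king on d8; in check: yes, from the black queen on a8.
King squares — c7: attacked by Rg7; d7: attacked by Rg7; e7: attacked by Rg7; c8: attacked by Qa8; e8: attacked by Qa8.
White has no legal moves → checkmate.

yes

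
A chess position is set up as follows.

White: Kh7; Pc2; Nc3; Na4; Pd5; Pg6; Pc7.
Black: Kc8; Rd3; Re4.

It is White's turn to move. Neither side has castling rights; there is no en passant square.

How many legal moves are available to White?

16

White to move; king on h7.
In check: no.
Legal moves: Kh8, Kg8, Kg7, Kh6, Nb6+, Nc5, Nb2, Nb5, Nxe4, Ne2, Na2, Nd1, Nb1, cxd3, g7, d6.
Count: 16.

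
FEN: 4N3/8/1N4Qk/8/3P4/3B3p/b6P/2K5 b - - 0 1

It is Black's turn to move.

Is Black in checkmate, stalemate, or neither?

Black to move; black king on h6.
In check: yes, from the white queen on g6.
King squares — g5: attacked by Qg6; h5: attacked by Qg6; g6: attacked by Bd3; g7: attacked by Qg6; h7: attacked by Qg6.
Legal moves for Black: none.
In check with no legal moves → checkmate.

checkmate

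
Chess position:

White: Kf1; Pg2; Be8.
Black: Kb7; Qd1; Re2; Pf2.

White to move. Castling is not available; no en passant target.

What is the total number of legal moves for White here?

0

White to move; king on f1.
In check: yes, from the black queen on d1.
Legal moves: none.
Count: 0.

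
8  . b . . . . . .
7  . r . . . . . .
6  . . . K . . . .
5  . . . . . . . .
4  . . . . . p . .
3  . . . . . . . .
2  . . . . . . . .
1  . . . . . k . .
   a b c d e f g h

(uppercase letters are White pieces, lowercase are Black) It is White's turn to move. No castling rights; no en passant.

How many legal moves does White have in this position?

White to move; king on d6.
In check: yes, from the black bishop on b8.
Legal moves: Ke6, Kc6, Kd5, Kc5.
Count: 4.

4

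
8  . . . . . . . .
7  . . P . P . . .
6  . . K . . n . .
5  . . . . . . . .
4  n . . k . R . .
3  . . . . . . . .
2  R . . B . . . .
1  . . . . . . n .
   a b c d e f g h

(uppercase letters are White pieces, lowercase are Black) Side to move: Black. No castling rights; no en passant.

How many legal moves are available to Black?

Black to move; king on d4.
In check: yes, from the white rook on f4.
Legal moves: Ke5, Kd3, Ne4.
Count: 3.

3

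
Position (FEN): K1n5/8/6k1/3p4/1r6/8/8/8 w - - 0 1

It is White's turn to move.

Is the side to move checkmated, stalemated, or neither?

stalemate

White to move; white king on a8.
In check: no.
King squares — a7: attacked by Nc8; b7: attacked by Rb4; b8: attacked by Rb4.
Legal moves for White: none.
Not in check and no legal moves → stalemate.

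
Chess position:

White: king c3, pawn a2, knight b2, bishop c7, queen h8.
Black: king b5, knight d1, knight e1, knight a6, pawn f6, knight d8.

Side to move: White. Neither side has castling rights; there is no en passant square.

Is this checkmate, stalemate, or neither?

neither

White to move; white king on c3.
In check: yes, from the black knight on d1.
King squares — b2: own knight; c2: attacked by Ne1; d2: available; b3: available; d3: attacked by Ne1; b4: attacked by Kb5; c4: attacked by Kb5; d4: available.
Legal moves for White: Kd4, Kb3, Kd2, Nxd1.
White is in check but has 4 legal moves → neither.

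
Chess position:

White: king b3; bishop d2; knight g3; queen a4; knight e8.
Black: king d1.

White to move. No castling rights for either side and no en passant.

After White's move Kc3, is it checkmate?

yes

After Kc3: black king on d1; in check: yes, from the white queen on a4.
King squares — c1: attacked by Bd2; e1: attacked by Bd2; c2: attacked by Kc3; d2: attacked by Kc3; e2: attacked by Ng3.
Black has no legal moves → checkmate.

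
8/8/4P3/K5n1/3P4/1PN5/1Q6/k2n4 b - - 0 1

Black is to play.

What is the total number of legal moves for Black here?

Black to move; king on a1.
In check: yes, from the white queen on b2.
Legal moves: Kxb2, Nxb2.
Count: 2.

2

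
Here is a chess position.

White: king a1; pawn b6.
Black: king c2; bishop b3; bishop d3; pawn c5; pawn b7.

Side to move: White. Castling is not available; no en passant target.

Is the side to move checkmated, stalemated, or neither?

stalemate

White to move; white king on a1.
In check: no.
King squares — b1: attacked by Kc2; a2: attacked by Bb3; b2: attacked by Kc2.
Legal moves for White: none.
Not in check and no legal moves → stalemate.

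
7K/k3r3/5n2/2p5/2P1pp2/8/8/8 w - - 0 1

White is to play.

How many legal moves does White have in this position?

0

White to move; king on h8.
In check: no.
Legal moves: none.
Count: 0.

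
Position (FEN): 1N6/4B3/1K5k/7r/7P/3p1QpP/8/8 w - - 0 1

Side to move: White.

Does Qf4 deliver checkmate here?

no

After Qf4: black king on h6; in check: yes, from the white queen on f4.
Black has 4 legal replies: Kh7, Kg7, Kg6, Rg5.
In check but a legal move exists → not checkmate.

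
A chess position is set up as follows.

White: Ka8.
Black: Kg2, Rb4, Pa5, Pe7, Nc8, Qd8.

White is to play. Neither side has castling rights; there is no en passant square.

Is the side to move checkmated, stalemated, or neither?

White to move; white king on a8.
In check: no.
King squares — a7: attacked by Nc8; b7: attacked by Rb4; b8: attacked by Rb4.
Legal moves for White: none.
Not in check and no legal moves → stalemate.

stalemate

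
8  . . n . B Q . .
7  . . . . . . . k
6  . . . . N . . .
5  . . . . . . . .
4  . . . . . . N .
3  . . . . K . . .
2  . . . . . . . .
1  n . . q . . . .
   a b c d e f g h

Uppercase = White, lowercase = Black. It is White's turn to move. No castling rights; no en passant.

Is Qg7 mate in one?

After Qg7: black king on h7; in check: yes, from the white queen on g7.
King squares — g6: attacked by Qg7; h6: attacked by Ng4; g7: attacked by Ne6; g8: attacked by Qg7; h8: attacked by Qg7.
Black has no legal moves → checkmate.

yes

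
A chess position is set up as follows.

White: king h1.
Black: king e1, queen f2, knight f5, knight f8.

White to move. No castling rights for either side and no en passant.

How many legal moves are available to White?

0

White to move; king on h1.
In check: no.
Legal moves: none.
Count: 0.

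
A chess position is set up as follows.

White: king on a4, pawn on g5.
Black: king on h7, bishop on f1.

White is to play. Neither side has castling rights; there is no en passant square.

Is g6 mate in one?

After g6: black king on h7; in check: yes, from the white pawn on g6.
Black has 5 legal replies: Kh8, Kg8, Kg7, Kh6, Kxg6.
In check but a legal move exists → not checkmate.

no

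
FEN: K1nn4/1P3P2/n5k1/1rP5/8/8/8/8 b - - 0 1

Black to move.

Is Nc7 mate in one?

no

After Nc7: white king on a8; in check: yes, from the black knight on c7.
White has 1 legal reply: Kb8.
In check but a legal move exists → not checkmate.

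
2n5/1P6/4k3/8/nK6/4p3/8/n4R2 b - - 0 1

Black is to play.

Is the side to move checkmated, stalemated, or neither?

neither

Black to move; black king on e6.
In check: no.
Legal moves for Black: Ne7, Na7, Nd6, Ncb6, Ke7, Kd7, Kd6, Ke5, Kd5, Nab6, Nc5, Nc3, Nb2, Nb3, Nc2+, e2.
Black has 16 legal moves and is not in check → neither.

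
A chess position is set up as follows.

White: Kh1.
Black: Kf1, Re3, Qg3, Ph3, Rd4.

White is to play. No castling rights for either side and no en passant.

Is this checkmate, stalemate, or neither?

stalemate

White to move; white king on h1.
In check: no.
King squares — g1: attacked by Kf1; g2: attacked by Kf1; h2: attacked by Qg3.
Legal moves for White: none.
Not in check and no legal moves → stalemate.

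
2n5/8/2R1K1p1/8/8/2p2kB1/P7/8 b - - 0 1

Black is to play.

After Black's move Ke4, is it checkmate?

no

After Ke4: white king on e6; in check: no.
White is not in check, so this cannot be checkmate.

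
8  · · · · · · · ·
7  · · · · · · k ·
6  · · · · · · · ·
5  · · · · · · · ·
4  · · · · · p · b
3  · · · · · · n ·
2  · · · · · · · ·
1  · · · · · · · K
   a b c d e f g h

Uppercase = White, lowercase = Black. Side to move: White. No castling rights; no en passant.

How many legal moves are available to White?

3

White to move; king on h1.
In check: yes, from the black knight on g3.
Legal moves: Kh2, Kg2, Kg1.
Count: 3.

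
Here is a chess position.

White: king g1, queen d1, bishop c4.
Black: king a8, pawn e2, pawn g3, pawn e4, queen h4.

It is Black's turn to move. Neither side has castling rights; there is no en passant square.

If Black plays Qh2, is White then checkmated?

yes

After Qh2: white king on g1; in check: yes, from the black queen on h2.
King squares — f1: attacked by Pe2; h1: attacked by Qh2; f2: attacked by Qh2; g2: attacked by Qh2; h2: attacked by Pg3.
White has no legal moves → checkmate.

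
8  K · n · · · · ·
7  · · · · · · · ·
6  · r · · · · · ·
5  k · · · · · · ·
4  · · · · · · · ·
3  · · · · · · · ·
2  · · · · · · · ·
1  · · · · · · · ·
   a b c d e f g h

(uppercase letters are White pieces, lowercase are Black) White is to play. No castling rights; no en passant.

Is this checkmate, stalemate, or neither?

stalemate

White to move; white king on a8.
In check: no.
King squares — a7: attacked by Nc8; b7: attacked by Rb6; b8: attacked by Rb6.
Legal moves for White: none.
Not in check and no legal moves → stalemate.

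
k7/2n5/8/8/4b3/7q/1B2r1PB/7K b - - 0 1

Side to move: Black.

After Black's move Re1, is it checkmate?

After Re1: white king on h1; in check: yes, from the black rook on e1.
King squares — g1: attacked by Re1; g2: own pawn; h2: own bishop.
White has no legal moves → checkmate.

yes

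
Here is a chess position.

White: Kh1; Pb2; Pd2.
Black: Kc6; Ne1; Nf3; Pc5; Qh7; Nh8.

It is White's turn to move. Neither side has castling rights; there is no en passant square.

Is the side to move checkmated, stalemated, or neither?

checkmate

White to move; white king on h1.
In check: yes, from the black queen on h7.
King squares — g1: attacked by Nf3; g2: attacked by Ne1; h2: attacked by Nf3.
Legal moves for White: none.
In check with no legal moves → checkmate.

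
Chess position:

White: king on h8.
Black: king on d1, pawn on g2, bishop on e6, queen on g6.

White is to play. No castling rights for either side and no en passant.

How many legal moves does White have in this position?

0

White to move; king on h8.
In check: no.
Legal moves: none.
Count: 0.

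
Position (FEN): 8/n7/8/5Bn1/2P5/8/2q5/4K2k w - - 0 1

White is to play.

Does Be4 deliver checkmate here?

no

After Be4: black king on h1; in check: yes, from the white bishop on e4.
Black has 6 legal replies: Kh2, Kg1, Nxe4, Nf3+, Qxe4+, Qg2.
In check but a legal move exists → not checkmate.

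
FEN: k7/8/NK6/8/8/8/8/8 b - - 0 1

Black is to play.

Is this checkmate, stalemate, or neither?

Black to move; black king on a8.
In check: no.
King squares — a7: attacked by Kb6; b7: attacked by Kb6; b8: attacked by Na6.
Legal moves for Black: none.
Not in check and no legal moves → stalemate.

stalemate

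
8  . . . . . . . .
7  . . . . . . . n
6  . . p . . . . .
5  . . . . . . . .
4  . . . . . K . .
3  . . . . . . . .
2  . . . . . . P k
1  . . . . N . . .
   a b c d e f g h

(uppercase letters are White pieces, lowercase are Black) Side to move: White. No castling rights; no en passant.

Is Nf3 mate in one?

After Nf3: black king on h2; in check: yes, from the white knight on f3.
Black has 2 legal replies: Kxg2, Kh1.
In check but a legal move exists → not checkmate.

no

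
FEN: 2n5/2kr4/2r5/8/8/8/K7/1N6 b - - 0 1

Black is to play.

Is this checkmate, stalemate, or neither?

Black to move; black king on c7.
In check: no.
Legal moves for Black include: Ne7, Na7, Nd6, Nb6, Rd8, Rh7, Rg7, Rf7, Re7, Rdd6, Rd5, Rd4, Rd3, Rd2+, Rd1, Kd8, Kb8, Kb7, ... (list truncated; more exist).
Black has legal moves and is not in check → neither.

neither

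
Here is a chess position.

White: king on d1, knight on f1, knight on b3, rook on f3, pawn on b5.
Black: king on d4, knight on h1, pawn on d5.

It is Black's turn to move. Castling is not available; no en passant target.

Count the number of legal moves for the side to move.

Black to move; king on d4.
In check: yes, from the white knight on b3.
Legal moves: Ke5, Ke4, Kc4.
Count: 3.

3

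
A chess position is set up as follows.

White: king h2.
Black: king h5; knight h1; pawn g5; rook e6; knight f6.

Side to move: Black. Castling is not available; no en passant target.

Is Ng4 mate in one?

After Ng4: white king on h2; in check: yes, from the black knight on g4.
White has 4 legal replies: Kh3, Kg2, Kxh1, Kg1.
In check but a legal move exists → not checkmate.

no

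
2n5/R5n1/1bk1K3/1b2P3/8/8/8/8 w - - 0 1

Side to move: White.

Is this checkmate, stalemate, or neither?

White to move; white king on e6.
In check: yes, from the black knight on g7.
King squares — d5: attacked by Kc6; e5: own pawn; f5: attacked by Ng7; d6: attacked by Kc6; f6: available; d7: attacked by Kc6; e7: attacked by Nc8; f7: available.
Legal moves for White: Kf7, Kf6, Rxg7.
White is in check but has 3 legal moves → neither.

neither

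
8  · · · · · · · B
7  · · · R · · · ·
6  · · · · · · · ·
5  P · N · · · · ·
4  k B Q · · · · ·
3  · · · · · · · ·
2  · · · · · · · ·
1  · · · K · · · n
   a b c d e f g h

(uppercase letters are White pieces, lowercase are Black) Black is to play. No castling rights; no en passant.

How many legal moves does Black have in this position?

0

Black to move; king on a4.
In check: yes, from the white knight on c5.
Legal moves: none.
Count: 0.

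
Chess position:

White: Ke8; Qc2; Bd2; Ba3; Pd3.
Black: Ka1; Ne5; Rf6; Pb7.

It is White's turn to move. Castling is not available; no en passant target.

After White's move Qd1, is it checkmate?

After Qd1: black king on a1; in check: yes, from the white queen on d1.
Black has 1 legal reply: Ka2.
In check but a legal move exists → not checkmate.

no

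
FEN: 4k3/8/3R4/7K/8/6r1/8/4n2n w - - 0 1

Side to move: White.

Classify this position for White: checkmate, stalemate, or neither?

White to move; white king on h5.
In check: no.
Legal moves for White: Rd8+, Rd7, Rh6, Rg6, Rf6, Re6+, Rc6, Rb6, Ra6, Rd5, Rd4, Rd3, Rd2, Rd1, Kh6, Kh4.
White has 16 legal moves and is not in check → neither.

neither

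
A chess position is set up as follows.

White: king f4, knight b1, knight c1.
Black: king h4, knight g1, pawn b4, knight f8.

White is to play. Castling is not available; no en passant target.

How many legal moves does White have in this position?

White to move; king on f4.
In check: no.
Legal moves: Kf5, Ke5, Ke4, Ke3, Nd3, Nb3, Ne2, Na2, Nc3, Na3, Nd2.
Count: 11.

11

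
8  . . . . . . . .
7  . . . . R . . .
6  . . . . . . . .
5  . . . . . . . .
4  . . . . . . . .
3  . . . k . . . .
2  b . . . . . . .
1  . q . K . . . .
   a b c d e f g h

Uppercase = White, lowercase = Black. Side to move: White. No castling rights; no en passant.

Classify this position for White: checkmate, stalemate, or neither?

checkmate

White to move; white king on d1.
In check: yes, from the black queen on b1.
King squares — c1: attacked by Qb1; e1: attacked by Qb1; c2: attacked by Qb1; d2: attacked by Kd3; e2: attacked by Kd3.
Legal moves for White: none.
In check with no legal moves → checkmate.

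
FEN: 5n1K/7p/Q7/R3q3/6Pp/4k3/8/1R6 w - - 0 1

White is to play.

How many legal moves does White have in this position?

White to move; king on h8.
In check: yes, from the black queen on e5.
Legal moves: Kg8, Qf6, Rxe5+.
Count: 3.

3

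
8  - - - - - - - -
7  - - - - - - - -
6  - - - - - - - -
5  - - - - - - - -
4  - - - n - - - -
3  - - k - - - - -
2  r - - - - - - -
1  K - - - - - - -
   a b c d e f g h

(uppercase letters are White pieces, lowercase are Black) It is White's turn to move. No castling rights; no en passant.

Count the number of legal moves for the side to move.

White to move; king on a1.
In check: yes, from the black rook on a2.
Legal moves: Kxa2, Kb1.
Count: 2.

2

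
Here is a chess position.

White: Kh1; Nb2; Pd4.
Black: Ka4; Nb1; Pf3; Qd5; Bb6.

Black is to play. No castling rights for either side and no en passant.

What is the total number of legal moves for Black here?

5

Black to move; king on a4.
In check: yes, from the white knight on b2.
Legal moves: Kb5, Ka5, Kb4, Kb3, Ka3.
Count: 5.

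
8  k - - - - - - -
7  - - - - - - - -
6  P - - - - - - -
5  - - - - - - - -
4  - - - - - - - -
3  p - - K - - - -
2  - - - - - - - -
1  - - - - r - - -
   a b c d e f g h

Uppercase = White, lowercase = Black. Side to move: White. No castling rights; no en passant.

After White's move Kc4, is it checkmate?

no

After Kc4: black king on a8; in check: no.
Black is not in check, so this cannot be checkmate.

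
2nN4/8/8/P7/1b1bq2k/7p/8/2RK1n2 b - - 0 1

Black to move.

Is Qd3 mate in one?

After Qd3: white king on d1; in check: yes, from the black queen on d3.
King squares — c1: own rook; e1: attacked by Bb4; c2: attacked by Qd3; d2: attacked by Nf1; e2: attacked by Qd3.
White has no legal moves → checkmate.

yes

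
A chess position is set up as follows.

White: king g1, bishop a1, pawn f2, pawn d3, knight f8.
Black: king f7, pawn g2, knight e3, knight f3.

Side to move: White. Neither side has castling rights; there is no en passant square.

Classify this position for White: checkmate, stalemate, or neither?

White to move; white king on g1.
In check: yes, from the black knight on f3.
King squares — f1: attacked by Pg2; h1: attacked by Pg2; f2: own pawn; g2: attacked by Ne3; h2: attacked by Nf3.
Legal moves for White: none.
In check with no legal moves → checkmate.

checkmate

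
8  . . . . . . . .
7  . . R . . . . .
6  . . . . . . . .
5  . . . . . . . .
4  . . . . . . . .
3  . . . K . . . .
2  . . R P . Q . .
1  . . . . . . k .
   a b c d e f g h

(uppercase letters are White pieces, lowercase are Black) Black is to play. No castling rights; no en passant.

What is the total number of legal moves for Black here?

Black to move; king on g1.
In check: yes, from the white queen on f2.
Legal moves: Kxf2, Kh1.
Count: 2.

2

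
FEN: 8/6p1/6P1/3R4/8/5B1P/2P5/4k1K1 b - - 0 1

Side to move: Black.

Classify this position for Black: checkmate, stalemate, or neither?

stalemate

Black to move; black king on e1.
In check: no.
King squares — d1: attacked by Bf3; f1: attacked by Kg1; d2: attacked by Rd5; e2: attacked by Bf3; f2: attacked by Kg1.
Legal moves for Black: none.
Not in check and no legal moves → stalemate.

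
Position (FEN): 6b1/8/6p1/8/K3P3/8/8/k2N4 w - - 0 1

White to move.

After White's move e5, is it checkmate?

After e5: black king on a1; in check: no.
Black is not in check, so this cannot be checkmate.

no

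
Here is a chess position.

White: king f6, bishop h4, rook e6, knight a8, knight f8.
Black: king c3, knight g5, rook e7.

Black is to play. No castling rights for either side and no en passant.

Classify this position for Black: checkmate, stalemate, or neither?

Black to move; black king on c3.
In check: no.
Legal moves for Black include: Re8, Rh7, Rg7, Rf7+, Rd7, Rc7, Rb7, Ra7, Rxe6+, Nh7+, Nf7, Nxe6, Ne4+, Nh3, Nf3, Kd4, Kc4, Kb4, ... (list truncated; more exist).
Black has legal moves and is not in check → neither.

neither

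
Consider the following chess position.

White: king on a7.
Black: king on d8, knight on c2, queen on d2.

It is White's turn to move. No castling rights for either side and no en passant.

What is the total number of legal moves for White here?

White to move; king on a7.
In check: no.
Legal moves: Kb8, Ka8, Kb7, Kb6, Ka6.
Count: 5.

5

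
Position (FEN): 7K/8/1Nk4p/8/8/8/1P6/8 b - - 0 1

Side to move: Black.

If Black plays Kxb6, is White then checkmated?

After Kxb6: white king on h8; in check: no.
White is not in check, so this cannot be checkmate.

no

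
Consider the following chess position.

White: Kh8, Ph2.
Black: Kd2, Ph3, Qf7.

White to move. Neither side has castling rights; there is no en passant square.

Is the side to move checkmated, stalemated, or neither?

White to move; white king on h8.
In check: no.
King squares — g7: attacked by Qf7; h7: attacked by Qf7; g8: attacked by Qf7.
Legal moves for White: none.
Not in check and no legal moves → stalemate.

stalemate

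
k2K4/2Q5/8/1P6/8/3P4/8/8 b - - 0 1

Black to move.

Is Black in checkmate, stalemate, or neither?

stalemate

Black to move; black king on a8.
In check: no.
King squares — a7: attacked by Qc7; b7: attacked by Qc7; b8: attacked by Qc7.
Legal moves for Black: none.
Not in check and no legal moves → stalemate.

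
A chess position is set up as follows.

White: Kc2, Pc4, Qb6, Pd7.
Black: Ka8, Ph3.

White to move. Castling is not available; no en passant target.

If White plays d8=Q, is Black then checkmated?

After d8=Q: black king on a8; in check: yes, from the white queen on d8.
King squares — a7: attacked by Qb6; b7: attacked by Qb6; b8: attacked by Qb6.
Black has no legal moves → checkmate.

yes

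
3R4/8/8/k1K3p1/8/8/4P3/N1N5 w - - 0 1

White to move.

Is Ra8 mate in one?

yes

After Ra8: black king on a5; in check: yes, from the white rook on a8.
King squares — a4: attacked by Ra8; b4: attacked by Kc5; b5: attacked by Kc5; a6: attacked by Ra8; b6: attacked by Kc5.
Black has no legal moves → checkmate.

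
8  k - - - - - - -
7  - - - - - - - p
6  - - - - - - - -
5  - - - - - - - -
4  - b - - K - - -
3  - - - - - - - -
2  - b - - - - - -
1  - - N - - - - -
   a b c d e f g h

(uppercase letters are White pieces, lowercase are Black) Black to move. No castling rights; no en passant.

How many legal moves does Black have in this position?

Black to move; king on a8.
In check: no.
Legal moves: Kb8, Kb7, Ka7, Bf8, Be7, Bd6, Bc5, Ba5, B4c3, B4a3, Bd2, Be1, Bh8, Bg7, Bf6, Be5, Bd4, B2c3, B2a3, Bxc1, Ba1, h6, h5.
Count: 23.

23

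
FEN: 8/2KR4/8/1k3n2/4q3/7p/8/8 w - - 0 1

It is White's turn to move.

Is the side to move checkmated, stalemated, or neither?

White to move; white king on c7.
In check: no.
Legal moves for White: Rd8, Rh7, Rg7, Rf7, Re7, Rd6, Rd5+, Rd4, Rd3, Rd2, Rd1, Kd8, Kc8, Kb8.
White has 14 legal moves and is not in check → neither.

neither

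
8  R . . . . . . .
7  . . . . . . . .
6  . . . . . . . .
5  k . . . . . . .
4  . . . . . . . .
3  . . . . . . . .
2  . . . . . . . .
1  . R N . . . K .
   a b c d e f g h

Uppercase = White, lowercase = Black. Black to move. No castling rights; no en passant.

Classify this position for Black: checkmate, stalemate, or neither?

Black to move; black king on a5.
In check: yes, from the white rook on a8.
King squares — a4: attacked by Ra8; b4: attacked by Rb1; b5: attacked by Rb1; a6: attacked by Ra8; b6: attacked by Rb1.
Legal moves for Black: none.
In check with no legal moves → checkmate.

checkmate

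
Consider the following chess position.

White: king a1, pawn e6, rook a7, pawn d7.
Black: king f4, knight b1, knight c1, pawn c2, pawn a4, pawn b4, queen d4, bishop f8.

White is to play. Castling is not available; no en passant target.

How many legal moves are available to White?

0

White to move; king on a1.
In check: yes, from the black queen on d4.
Legal moves: none.
Count: 0.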